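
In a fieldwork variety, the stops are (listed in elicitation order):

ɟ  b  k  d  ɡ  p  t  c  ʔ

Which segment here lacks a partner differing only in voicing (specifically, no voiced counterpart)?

/ʔ/

Bilabial: /p/ ~ /b/
Alveolar: /t/ ~ /d/
Palatal: /c/ ~ /ɟ/
Velar: /k/ ~ /ɡ/
Glottal: only /ʔ/ (voiceless); no voiced partner.
So /ʔ/ is the unpaired segment.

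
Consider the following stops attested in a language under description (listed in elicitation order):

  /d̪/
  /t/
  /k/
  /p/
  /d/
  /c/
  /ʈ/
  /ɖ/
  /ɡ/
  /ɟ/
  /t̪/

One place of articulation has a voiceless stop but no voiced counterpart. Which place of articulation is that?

bilabial: voiceless /p/, voiced —.
dental: voiceless /t̪/, voiced /d̪/.
alveolar: voiceless /t/, voiced /d/.
retroflex: voiceless /ʈ/, voiced /ɖ/.
palatal: voiceless /c/, voiced /ɟ/.
velar: voiceless /k/, voiced /ɡ/.
Every place of articulation has a voiced member except bilabial, where /b/ would be expected.

bilabial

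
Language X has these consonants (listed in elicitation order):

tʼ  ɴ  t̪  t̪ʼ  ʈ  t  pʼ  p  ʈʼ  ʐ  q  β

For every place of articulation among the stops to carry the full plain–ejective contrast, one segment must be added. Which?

/qʼ/

place of articulation  plain     ejective
bilabial          p         pʼ      
dental            t̪        t̪ʼ     
alveolar          t         tʼ      
retroflex         ʈ         ʈʼ      
uvular            q         —       
The uvular row has no ejective member, so the gap is the ejective uvular stop /qʼ/.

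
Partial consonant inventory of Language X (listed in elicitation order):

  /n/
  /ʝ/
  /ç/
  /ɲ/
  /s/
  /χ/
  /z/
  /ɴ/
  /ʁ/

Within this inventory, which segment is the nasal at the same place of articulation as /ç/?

/ɲ/

/ç/ is a voiceless palatal fricative.
The nasal at the same place is a palatal nasal — in this inventory, /ɲ/.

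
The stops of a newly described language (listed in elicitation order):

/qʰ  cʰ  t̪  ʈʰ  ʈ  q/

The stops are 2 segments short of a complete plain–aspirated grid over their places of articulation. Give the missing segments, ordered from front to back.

place of articulation  plain     aspirated
dental            t̪        —       
retroflex         ʈ         ʈʰ      
palatal           —         cʰ      
uvular            q         qʰ      
Gaps, from front to back: dental lacks aspirated (/t̪ʰ/); palatal lacks plain (/c/).

/t̪ʰ/, /c/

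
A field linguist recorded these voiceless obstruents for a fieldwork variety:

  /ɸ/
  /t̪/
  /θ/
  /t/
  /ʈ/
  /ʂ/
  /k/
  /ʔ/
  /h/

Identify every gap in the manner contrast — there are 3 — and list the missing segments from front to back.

/p/, /s/, /x/

place of articulation  stop      fricative
bilabial          —         ɸ       
dental            t̪        θ       
alveolar          t         —       
retroflex         ʈ         ʂ       
velar             k         —       
glottal           ʔ         h       
Gaps, from front to back: bilabial lacks stop (/p/); alveolar lacks fricative (/s/); velar lacks fricative (/x/).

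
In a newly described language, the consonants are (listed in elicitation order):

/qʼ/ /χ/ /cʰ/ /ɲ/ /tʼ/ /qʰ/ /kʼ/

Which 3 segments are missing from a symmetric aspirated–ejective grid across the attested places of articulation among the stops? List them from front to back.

place of articulation  aspirated  ejective
alveolar          —         tʼ      
palatal           cʰ        —       
velar             —         kʼ      
uvular            qʰ        qʼ      
Gaps, from front to back: alveolar lacks aspirated (/tʰ/); palatal lacks ejective (/cʼ/); velar lacks aspirated (/kʰ/).

/tʰ/, /cʼ/, /kʰ/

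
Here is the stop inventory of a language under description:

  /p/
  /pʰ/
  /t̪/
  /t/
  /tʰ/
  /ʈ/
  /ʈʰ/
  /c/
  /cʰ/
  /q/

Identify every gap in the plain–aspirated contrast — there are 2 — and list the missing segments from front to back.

/t̪ʰ/, /qʰ/

place of articulation  plain     aspirated
bilabial          p         pʰ      
dental            t̪        —       
alveolar          t         tʰ      
retroflex         ʈ         ʈʰ      
palatal           c         cʰ      
uvular            q         —       
Gaps, from front to back: dental lacks aspirated (/t̪ʰ/); uvular lacks aspirated (/qʰ/).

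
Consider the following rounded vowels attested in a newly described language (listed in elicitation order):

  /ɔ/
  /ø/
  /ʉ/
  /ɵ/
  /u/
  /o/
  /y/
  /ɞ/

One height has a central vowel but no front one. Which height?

low-mid

height            front     central   back    
high              y         ʉ         u       
high-mid          ø         ɵ         o       
low-mid           —         ɞ         ɔ       
Every height has a front member except low-mid, where /œ/ would be expected.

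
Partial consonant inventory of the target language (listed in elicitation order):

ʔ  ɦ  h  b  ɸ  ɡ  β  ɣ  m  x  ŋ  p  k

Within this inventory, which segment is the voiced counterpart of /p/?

/p/ is a voiceless bilabial stop.
The voiced counterpart is a voiced bilabial stop — in this inventory, /b/.

/b/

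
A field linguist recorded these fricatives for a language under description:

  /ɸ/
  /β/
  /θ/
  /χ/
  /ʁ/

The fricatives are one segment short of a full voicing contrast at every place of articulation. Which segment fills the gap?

bilabial: voiceless /ɸ/, voiced /β/.
dental: voiceless /θ/, voiced —.
uvular: voiceless /χ/, voiced /ʁ/.
The dental row has no voiced member, so the gap is the voiced dental fricative /ð/.

/ð/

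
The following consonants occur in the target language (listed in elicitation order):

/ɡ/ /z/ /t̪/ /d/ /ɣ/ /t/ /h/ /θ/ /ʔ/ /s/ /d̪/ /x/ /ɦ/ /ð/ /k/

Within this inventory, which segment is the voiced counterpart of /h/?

/h/ is a voiceless glottal fricative.
The voiced counterpart is a voiced glottal fricative — in this inventory, /ɦ/.

/ɦ/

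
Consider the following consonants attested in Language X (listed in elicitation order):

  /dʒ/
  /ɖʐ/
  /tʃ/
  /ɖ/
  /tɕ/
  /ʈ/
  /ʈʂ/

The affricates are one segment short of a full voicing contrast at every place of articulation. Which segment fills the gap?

place of articulation  voiceless  voiced  
postalveolar      tʃ        dʒ      
retroflex         ʈʂ        ɖʐ      
alveolo-palatal   tɕ        —       
The alveolo-palatal row has no voiced member, so the gap is the voiced alveolo-palatal affricate /dʑ/.

/dʑ/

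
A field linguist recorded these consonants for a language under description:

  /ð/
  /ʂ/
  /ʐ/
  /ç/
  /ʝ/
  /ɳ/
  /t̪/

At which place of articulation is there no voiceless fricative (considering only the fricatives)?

dental

place of articulation  voiceless  voiced  
dental            —         ð       
retroflex         ʂ         ʐ       
palatal           ç         ʝ       
Every place of articulation has a voiceless member except dental, where /θ/ would be expected.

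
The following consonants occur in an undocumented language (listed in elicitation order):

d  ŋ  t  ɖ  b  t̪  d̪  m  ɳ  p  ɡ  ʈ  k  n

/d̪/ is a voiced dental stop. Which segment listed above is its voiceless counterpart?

The voiceless counterpart is a voiceless dental stop — in this inventory, /t̪/.

/t̪/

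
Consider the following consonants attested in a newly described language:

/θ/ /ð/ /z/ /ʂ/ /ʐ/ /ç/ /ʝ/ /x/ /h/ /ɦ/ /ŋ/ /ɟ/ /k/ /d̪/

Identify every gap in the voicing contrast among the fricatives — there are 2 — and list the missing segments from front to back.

/s/, /ɣ/

place of articulation  voiceless  voiced  
dental            θ         ð       
alveolar          —         z       
retroflex         ʂ         ʐ       
palatal           ç         ʝ       
velar             x         —       
glottal           h         ɦ       
Gaps, from front to back: alveolar lacks voiceless (/s/); velar lacks voiced (/ɣ/).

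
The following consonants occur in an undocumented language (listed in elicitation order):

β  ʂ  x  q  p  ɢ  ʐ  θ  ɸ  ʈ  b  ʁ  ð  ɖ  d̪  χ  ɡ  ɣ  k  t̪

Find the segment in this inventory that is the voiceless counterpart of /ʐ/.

/ʂ/

/ʐ/ is a voiced retroflex fricative.
The voiceless counterpart is a voiceless retroflex fricative — in this inventory, /ʂ/.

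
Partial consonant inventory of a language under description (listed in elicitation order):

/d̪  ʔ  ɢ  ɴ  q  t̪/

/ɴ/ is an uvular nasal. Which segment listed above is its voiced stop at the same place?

The voiced stop at the same place is a voiced uvular stop — in this inventory, /ɢ/.

/ɢ/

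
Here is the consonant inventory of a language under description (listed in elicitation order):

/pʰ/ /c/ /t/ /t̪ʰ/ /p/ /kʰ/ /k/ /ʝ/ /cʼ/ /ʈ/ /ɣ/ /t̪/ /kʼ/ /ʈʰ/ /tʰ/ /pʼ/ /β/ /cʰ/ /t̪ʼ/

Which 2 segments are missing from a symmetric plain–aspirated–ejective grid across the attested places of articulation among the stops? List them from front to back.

Plain: /p/ (bilabial), /t̪/ (dental), /t/ (alveolar), /ʈ/ (retroflex), /c/ (palatal), /k/ (velar).
Aspirated: /pʰ/ (bilabial), /t̪ʰ/ (dental), /tʰ/ (alveolar), /ʈʰ/ (retroflex), /cʰ/ (palatal), /kʰ/ (velar).
Ejective: /pʼ/ (bilabial), /t̪ʼ/ (dental), /cʼ/ (palatal), /kʼ/ (velar).
Gaps, from front to back: alveolar lacks ejective (/tʼ/); retroflex lacks ejective (/ʈʼ/).

/tʼ/, /ʈʼ/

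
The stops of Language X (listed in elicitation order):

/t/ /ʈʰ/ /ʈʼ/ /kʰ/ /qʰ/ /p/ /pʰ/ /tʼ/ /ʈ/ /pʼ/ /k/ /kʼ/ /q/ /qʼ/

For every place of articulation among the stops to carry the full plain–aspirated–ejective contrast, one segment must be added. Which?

Plain: /p/ (bilabial), /t/ (alveolar), /ʈ/ (retroflex), /k/ (velar), /q/ (uvular).
Aspirated: /pʰ/ (bilabial), /ʈʰ/ (retroflex), /kʰ/ (velar), /qʰ/ (uvular).
Ejective: /pʼ/ (bilabial), /tʼ/ (alveolar), /ʈʼ/ (retroflex), /kʼ/ (velar), /qʼ/ (uvular).
The alveolar row has no aspirated member, so the gap is the aspirated alveolar stop /tʰ/.

/tʰ/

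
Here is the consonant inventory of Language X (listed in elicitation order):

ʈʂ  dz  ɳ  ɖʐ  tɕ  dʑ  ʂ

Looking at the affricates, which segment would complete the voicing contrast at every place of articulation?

Voiceless: /ʈʂ/ (retroflex), /tɕ/ (alveolo-palatal).
Voiced: /dz/ (alveolar), /ɖʐ/ (retroflex), /dʑ/ (alveolo-palatal).
The alveolar row has no voiceless member, so the gap is the voiceless alveolar affricate /ts/.

/ts/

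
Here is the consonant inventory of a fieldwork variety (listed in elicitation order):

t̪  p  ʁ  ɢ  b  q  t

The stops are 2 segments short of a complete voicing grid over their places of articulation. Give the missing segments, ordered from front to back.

bilabial: voiceless /p/, voiced /b/.
dental: voiceless /t̪/, voiced —.
alveolar: voiceless /t/, voiced —.
uvular: voiceless /q/, voiced /ɢ/.
Gaps, from front to back: dental lacks voiced (/d̪/); alveolar lacks voiced (/d/).

/d̪/, /d/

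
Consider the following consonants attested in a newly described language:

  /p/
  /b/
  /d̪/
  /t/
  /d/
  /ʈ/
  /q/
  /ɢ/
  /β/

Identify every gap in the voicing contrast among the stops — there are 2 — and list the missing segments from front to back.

/t̪/, /ɖ/

Voiceless: /p/ (bilabial), /t/ (alveolar), /ʈ/ (retroflex), /q/ (uvular).
Voiced: /b/ (bilabial), /d̪/ (dental), /d/ (alveolar), /ɢ/ (uvular).
Gaps, from front to back: dental lacks voiceless (/t̪/); retroflex lacks voiced (/ɖ/).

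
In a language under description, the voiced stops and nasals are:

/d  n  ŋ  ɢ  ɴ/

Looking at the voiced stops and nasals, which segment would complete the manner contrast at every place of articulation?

Oral stop: /d/ (alveolar), /ɢ/ (uvular).
Nasal: /n/ (alveolar), /ŋ/ (velar), /ɴ/ (uvular).
The velar row has no oral stop member, so the gap is the velar oral stop /ɡ/.

/ɡ/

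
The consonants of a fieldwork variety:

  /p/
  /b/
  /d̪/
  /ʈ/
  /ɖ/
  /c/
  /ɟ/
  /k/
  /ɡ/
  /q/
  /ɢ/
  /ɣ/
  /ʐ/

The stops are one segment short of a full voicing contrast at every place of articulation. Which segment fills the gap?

bilabial: voiceless /p/, voiced /b/.
dental: voiceless —, voiced /d̪/.
retroflex: voiceless /ʈ/, voiced /ɖ/.
palatal: voiceless /c/, voiced /ɟ/.
velar: voiceless /k/, voiced /ɡ/.
uvular: voiceless /q/, voiced /ɢ/.
The dental row has no voiceless member, so the gap is the voiceless dental stop /t̪/.

/t̪/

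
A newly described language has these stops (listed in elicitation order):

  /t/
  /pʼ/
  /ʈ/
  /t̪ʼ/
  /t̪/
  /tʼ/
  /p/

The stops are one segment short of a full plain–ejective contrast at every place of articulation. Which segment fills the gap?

/ʈʼ/

Plain: /p/ (bilabial), /t̪/ (dental), /t/ (alveolar), /ʈ/ (retroflex).
Ejective: /pʼ/ (bilabial), /t̪ʼ/ (dental), /tʼ/ (alveolar).
The retroflex row has no ejective member, so the gap is the ejective retroflex stop /ʈʼ/.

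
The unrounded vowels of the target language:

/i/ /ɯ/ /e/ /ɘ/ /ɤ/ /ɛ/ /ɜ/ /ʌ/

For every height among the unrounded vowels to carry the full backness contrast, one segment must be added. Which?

Front: /i/ (high), /e/ (high-mid), /ɛ/ (low-mid).
Central: /ɘ/ (high-mid), /ɜ/ (low-mid).
Back: /ɯ/ (high), /ɤ/ (high-mid), /ʌ/ (low-mid).
The high row has no central member, so the gap is the high central unrounded vowel /ɨ/.

/ɨ/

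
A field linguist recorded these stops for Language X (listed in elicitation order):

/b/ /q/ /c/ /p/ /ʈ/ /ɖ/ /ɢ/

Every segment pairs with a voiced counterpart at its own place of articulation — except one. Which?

/c/

Bilabial: /p/ ~ /b/
Retroflex: /ʈ/ ~ /ɖ/
Uvular: /q/ ~ /ɢ/
Palatal: only /c/ (voiceless); no voiced partner.
So /c/ is the unpaired segment.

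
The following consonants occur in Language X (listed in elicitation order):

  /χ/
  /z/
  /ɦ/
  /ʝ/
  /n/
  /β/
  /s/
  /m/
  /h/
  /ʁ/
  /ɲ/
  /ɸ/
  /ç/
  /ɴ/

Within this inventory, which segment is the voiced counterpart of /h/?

/h/ is a voiceless glottal fricative.
The voiced counterpart is a voiced glottal fricative — in this inventory, /ɦ/.

/ɦ/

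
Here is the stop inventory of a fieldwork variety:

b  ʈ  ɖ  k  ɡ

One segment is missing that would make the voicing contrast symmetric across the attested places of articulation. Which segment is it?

bilabial: voiceless —, voiced /b/.
retroflex: voiceless /ʈ/, voiced /ɖ/.
velar: voiceless /k/, voiced /ɡ/.
The bilabial row has no voiceless member, so the gap is the voiceless bilabial stop /p/.

/p/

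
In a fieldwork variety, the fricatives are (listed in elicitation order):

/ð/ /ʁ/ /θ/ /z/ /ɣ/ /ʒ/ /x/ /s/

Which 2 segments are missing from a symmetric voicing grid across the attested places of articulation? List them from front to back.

/ʃ/, /χ/

place of articulation  voiceless  voiced  
dental            θ         ð       
alveolar          s         z       
postalveolar      —         ʒ       
velar             x         ɣ       
uvular            —         ʁ       
Gaps, from front to back: postalveolar lacks voiceless (/ʃ/); uvular lacks voiceless (/χ/).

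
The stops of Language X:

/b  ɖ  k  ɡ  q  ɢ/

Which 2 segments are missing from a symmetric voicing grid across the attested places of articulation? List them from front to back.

/p/, /ʈ/

bilabial: voiceless —, voiced /b/.
retroflex: voiceless —, voiced /ɖ/.
velar: voiceless /k/, voiced /ɡ/.
uvular: voiceless /q/, voiced /ɢ/.
Gaps, from front to back: bilabial lacks voiceless (/p/); retroflex lacks voiceless (/ʈ/).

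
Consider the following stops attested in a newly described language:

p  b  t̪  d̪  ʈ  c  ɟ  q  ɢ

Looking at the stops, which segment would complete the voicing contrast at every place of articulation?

bilabial: voiceless /p/, voiced /b/.
dental: voiceless /t̪/, voiced /d̪/.
retroflex: voiceless /ʈ/, voiced —.
palatal: voiceless /c/, voiced /ɟ/.
uvular: voiceless /q/, voiced /ɢ/.
The retroflex row has no voiced member, so the gap is the voiced retroflex stop /ɖ/.

/ɖ/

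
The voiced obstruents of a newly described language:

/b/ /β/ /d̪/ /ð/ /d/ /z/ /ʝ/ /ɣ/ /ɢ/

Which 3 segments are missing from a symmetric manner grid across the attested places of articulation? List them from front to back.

bilabial: stop /b/, fricative /β/.
dental: stop /d̪/, fricative /ð/.
alveolar: stop /d/, fricative /z/.
palatal: stop —, fricative /ʝ/.
velar: stop —, fricative /ɣ/.
uvular: stop /ɢ/, fricative —.
Gaps, from front to back: palatal lacks stop (/ɟ/); velar lacks stop (/ɡ/); uvular lacks fricative (/ʁ/).

/ɟ/, /ɡ/, /ʁ/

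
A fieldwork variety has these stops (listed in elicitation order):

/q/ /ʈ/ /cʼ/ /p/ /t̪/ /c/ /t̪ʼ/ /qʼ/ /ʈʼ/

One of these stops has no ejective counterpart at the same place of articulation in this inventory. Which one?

Dental: /t̪/ ~ /t̪ʼ/
Retroflex: /ʈ/ ~ /ʈʼ/
Palatal: /c/ ~ /cʼ/
Uvular: /q/ ~ /qʼ/
Bilabial: only /p/ (plain); no ejective partner.
So /p/ is the unpaired segment.

/p/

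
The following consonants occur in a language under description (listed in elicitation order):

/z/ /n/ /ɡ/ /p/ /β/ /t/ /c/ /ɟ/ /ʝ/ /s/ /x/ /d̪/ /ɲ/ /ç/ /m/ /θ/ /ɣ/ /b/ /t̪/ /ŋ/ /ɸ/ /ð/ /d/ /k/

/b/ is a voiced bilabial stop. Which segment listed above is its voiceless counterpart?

The voiceless counterpart is a voiceless bilabial stop — in this inventory, /p/.

/p/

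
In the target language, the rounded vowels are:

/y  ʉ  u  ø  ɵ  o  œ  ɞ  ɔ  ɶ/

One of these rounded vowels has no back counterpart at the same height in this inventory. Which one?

/ɶ/

High: /y/ ~ /ʉ/ ~ /u/
High-mid: /ø/ ~ /ɵ/ ~ /o/
Low-mid: /œ/ ~ /ɞ/ ~ /ɔ/
Low: only /ɶ/ (front); no back partner.
So /ɶ/ is the unpaired segment.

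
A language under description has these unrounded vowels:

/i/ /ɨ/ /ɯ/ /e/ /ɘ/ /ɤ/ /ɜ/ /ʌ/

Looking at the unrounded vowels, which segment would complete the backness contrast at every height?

/ɛ/

high: front /i/, central /ɨ/, back /ɯ/.
high-mid: front /e/, central /ɘ/, back /ɤ/.
low-mid: front —, central /ɜ/, back /ʌ/.
The low-mid row has no front member, so the gap is the low-mid front unrounded vowel /ɛ/.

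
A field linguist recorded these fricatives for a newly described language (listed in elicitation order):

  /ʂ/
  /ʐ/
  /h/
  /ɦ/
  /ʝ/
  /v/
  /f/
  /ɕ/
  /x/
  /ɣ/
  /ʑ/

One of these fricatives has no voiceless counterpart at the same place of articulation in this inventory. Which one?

Labiodental: /f/ ~ /v/
Retroflex: /ʂ/ ~ /ʐ/
Alveolo-palatal: /ɕ/ ~ /ʑ/
Velar: /x/ ~ /ɣ/
Glottal: /h/ ~ /ɦ/
Palatal: only /ʝ/ (voiced); no voiceless partner.
So /ʝ/ is the unpaired segment.

/ʝ/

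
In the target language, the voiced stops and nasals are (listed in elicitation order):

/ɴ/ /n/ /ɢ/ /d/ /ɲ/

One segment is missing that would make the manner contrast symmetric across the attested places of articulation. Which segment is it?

place of articulation  oral stop  nasal   
alveolar          d         n       
palatal           —         ɲ       
uvular            ɢ         ɴ       
The palatal row has no oral stop member, so the gap is the palatal oral stop /ɟ/.

/ɟ/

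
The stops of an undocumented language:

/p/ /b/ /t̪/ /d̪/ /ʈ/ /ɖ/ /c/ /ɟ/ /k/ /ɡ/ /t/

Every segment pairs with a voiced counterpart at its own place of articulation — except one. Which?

Bilabial: /p/ ~ /b/
Dental: /t̪/ ~ /d̪/
Retroflex: /ʈ/ ~ /ɖ/
Palatal: /c/ ~ /ɟ/
Velar: /k/ ~ /ɡ/
Alveolar: only /t/ (voiceless); no voiced partner.
So /t/ is the unpaired segment.

/t/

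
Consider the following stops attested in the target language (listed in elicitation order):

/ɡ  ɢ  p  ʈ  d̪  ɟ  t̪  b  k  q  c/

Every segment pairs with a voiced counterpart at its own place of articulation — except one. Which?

/ʈ/

Bilabial: /p/ ~ /b/
Dental: /t̪/ ~ /d̪/
Palatal: /c/ ~ /ɟ/
Velar: /k/ ~ /ɡ/
Uvular: /q/ ~ /ɢ/
Retroflex: only /ʈ/ (voiceless); no voiced partner.
So /ʈ/ is the unpaired segment.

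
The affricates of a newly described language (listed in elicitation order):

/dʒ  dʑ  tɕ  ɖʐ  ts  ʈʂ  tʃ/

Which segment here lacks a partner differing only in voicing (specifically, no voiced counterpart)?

Postalveolar: /tʃ/ ~ /dʒ/
Retroflex: /ʈʂ/ ~ /ɖʐ/
Alveolo-palatal: /tɕ/ ~ /dʑ/
Alveolar: only /ts/ (voiceless); no voiced partner.
So /ts/ is the unpaired segment.

/ts/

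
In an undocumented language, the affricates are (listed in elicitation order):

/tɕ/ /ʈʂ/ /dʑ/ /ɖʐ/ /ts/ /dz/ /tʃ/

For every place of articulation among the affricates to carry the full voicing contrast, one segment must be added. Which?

Voiceless: /ts/ (alveolar), /tʃ/ (postalveolar), /ʈʂ/ (retroflex), /tɕ/ (alveolo-palatal).
Voiced: /dz/ (alveolar), /ɖʐ/ (retroflex), /dʑ/ (alveolo-palatal).
The postalveolar row has no voiced member, so the gap is the voiced postalveolar affricate /dʒ/.

/dʒ/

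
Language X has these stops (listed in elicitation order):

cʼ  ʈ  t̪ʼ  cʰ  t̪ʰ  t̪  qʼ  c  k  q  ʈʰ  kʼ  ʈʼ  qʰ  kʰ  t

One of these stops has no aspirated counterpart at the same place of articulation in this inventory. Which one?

Dental: /t̪/ ~ /t̪ʰ/ ~ /t̪ʼ/
Retroflex: /ʈ/ ~ /ʈʰ/ ~ /ʈʼ/
Palatal: /c/ ~ /cʰ/ ~ /cʼ/
Velar: /k/ ~ /kʰ/ ~ /kʼ/
Uvular: /q/ ~ /qʰ/ ~ /qʼ/
Alveolar: only /t/ (plain); no aspirated partner.
So /t/ is the unpaired segment.

/t/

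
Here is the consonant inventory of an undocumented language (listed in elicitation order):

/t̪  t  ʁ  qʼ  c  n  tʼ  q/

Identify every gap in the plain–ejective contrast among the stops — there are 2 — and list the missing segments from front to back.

/t̪ʼ/, /cʼ/

Plain: /t̪/ (dental), /t/ (alveolar), /c/ (palatal), /q/ (uvular).
Ejective: /tʼ/ (alveolar), /qʼ/ (uvular).
Gaps, from front to back: dental lacks ejective (/t̪ʼ/); palatal lacks ejective (/cʼ/).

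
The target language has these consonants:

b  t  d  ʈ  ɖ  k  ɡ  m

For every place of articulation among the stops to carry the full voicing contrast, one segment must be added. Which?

/p/

bilabial: voiceless —, voiced /b/.
alveolar: voiceless /t/, voiced /d/.
retroflex: voiceless /ʈ/, voiced /ɖ/.
velar: voiceless /k/, voiced /ɡ/.
The bilabial row has no voiceless member, so the gap is the voiceless bilabial stop /p/.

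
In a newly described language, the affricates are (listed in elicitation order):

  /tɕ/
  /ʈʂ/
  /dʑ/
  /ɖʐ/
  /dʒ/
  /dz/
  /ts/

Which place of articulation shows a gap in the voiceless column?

postalveolar

Voiceless: /ts/ (alveolar), /ʈʂ/ (retroflex), /tɕ/ (alveolo-palatal).
Voiced: /dz/ (alveolar), /dʒ/ (postalveolar), /ɖʐ/ (retroflex), /dʑ/ (alveolo-palatal).
Every place of articulation has a voiceless member except postalveolar, where /tʃ/ would be expected.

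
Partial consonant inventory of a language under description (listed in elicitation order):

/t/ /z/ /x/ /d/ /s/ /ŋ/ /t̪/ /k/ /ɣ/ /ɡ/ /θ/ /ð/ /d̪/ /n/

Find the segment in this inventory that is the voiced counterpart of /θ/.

/ð/

/θ/ is a voiceless dental fricative.
The voiced counterpart is a voiced dental fricative — in this inventory, /ð/.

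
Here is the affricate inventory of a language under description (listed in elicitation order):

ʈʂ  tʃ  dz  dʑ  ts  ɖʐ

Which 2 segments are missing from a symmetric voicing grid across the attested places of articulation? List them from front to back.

Voiceless: /ts/ (alveolar), /tʃ/ (postalveolar), /ʈʂ/ (retroflex).
Voiced: /dz/ (alveolar), /ɖʐ/ (retroflex), /dʑ/ (alveolo-palatal).
Gaps, from front to back: postalveolar lacks voiced (/dʒ/); alveolo-palatal lacks voiceless (/tɕ/).

/dʒ/, /tɕ/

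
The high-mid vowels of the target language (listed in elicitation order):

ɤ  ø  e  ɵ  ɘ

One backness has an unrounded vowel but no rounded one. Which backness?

back

Unrounded: /e/ (front), /ɘ/ (central), /ɤ/ (back).
Rounded: /ø/ (front), /ɵ/ (central).
Every backness has a rounded member except back, where /o/ would be expected.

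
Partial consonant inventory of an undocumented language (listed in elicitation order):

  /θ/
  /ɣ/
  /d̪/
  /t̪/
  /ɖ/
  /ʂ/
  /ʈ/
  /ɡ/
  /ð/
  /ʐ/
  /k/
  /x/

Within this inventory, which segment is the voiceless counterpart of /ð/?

/θ/

/ð/ is a voiced dental fricative.
The voiceless counterpart is a voiceless dental fricative — in this inventory, /θ/.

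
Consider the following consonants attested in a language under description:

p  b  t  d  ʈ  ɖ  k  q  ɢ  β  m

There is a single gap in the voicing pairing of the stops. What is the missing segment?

/ɡ/

Voiceless: /p/ (bilabial), /t/ (alveolar), /ʈ/ (retroflex), /k/ (velar), /q/ (uvular).
Voiced: /b/ (bilabial), /d/ (alveolar), /ɖ/ (retroflex), /ɢ/ (uvular).
The velar row has no voiced member, so the gap is the voiced velar stop /ɡ/.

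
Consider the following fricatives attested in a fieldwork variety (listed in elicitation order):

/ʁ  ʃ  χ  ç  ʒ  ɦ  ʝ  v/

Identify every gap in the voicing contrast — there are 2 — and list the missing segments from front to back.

/f/, /h/

labiodental: voiceless —, voiced /v/.
postalveolar: voiceless /ʃ/, voiced /ʒ/.
palatal: voiceless /ç/, voiced /ʝ/.
uvular: voiceless /χ/, voiced /ʁ/.
glottal: voiceless —, voiced /ɦ/.
Gaps, from front to back: labiodental lacks voiceless (/f/); glottal lacks voiceless (/h/).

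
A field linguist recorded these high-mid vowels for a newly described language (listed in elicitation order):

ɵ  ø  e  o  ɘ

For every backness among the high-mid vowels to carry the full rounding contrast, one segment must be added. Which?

/ɤ/

Unrounded: /e/ (front), /ɘ/ (central).
Rounded: /ø/ (front), /ɵ/ (central), /o/ (back).
The back row has no unrounded member, so the gap is the back unrounded vowel /ɤ/.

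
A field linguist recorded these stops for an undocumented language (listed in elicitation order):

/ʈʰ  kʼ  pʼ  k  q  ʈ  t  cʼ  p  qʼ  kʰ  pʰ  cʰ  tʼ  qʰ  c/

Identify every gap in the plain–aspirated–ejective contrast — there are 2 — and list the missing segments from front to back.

place of articulation  plain     aspirated  ejective
bilabial          p         pʰ        pʼ      
alveolar          t         —         tʼ      
retroflex         ʈ         ʈʰ        —       
palatal           c         cʰ        cʼ      
velar             k         kʰ        kʼ      
uvular            q         qʰ        qʼ      
Gaps, from front to back: alveolar lacks aspirated (/tʰ/); retroflex lacks ejective (/ʈʼ/).

/tʰ/, /ʈʼ/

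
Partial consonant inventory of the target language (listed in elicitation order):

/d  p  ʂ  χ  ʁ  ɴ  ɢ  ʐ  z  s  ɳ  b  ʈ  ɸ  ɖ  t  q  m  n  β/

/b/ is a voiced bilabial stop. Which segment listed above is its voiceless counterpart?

/p/

The voiceless counterpart is a voiceless bilabial stop — in this inventory, /p/.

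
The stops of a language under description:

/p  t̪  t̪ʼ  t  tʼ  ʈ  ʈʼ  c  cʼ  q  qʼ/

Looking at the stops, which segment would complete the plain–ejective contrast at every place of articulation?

Plain: /p/ (bilabial), /t̪/ (dental), /t/ (alveolar), /ʈ/ (retroflex), /c/ (palatal), /q/ (uvular).
Ejective: /t̪ʼ/ (dental), /tʼ/ (alveolar), /ʈʼ/ (retroflex), /cʼ/ (palatal), /qʼ/ (uvular).
The bilabial row has no ejective member, so the gap is the ejective bilabial stop /pʼ/.

/pʼ/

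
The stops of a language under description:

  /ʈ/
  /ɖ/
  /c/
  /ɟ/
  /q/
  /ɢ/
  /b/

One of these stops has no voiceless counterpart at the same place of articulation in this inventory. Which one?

/b/

Retroflex: /ʈ/ ~ /ɖ/
Palatal: /c/ ~ /ɟ/
Uvular: /q/ ~ /ɢ/
Bilabial: only /b/ (voiced); no voiceless partner.
So /b/ is the unpaired segment.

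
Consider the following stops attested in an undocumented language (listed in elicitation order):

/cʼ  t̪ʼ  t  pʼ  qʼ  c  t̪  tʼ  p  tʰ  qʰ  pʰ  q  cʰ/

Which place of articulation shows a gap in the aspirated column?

bilabial: plain /p/, aspirated /pʰ/, ejective /pʼ/.
dental: plain /t̪/, aspirated —, ejective /t̪ʼ/.
alveolar: plain /t/, aspirated /tʰ/, ejective /tʼ/.
palatal: plain /c/, aspirated /cʰ/, ejective /cʼ/.
uvular: plain /q/, aspirated /qʰ/, ejective /qʼ/.
Every place of articulation has an aspirated member except dental, where /t̪ʰ/ would be expected.

dental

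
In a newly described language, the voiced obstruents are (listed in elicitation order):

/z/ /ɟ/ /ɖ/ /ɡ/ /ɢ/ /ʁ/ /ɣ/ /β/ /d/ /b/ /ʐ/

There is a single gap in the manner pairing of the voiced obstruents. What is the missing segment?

/ʝ/

Stop: /b/ (bilabial), /d/ (alveolar), /ɖ/ (retroflex), /ɟ/ (palatal), /ɡ/ (velar), /ɢ/ (uvular).
Fricative: /β/ (bilabial), /z/ (alveolar), /ʐ/ (retroflex), /ɣ/ (velar), /ʁ/ (uvular).
The palatal row has no fricative member, so the gap is the palatal fricative /ʝ/.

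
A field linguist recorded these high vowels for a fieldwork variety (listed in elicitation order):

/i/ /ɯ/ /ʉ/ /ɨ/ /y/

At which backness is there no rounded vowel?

backness          unrounded  rounded 
front             i         y       
central           ɨ         ʉ       
back              ɯ         —       
Every backness has a rounded member except back, where /u/ would be expected.

back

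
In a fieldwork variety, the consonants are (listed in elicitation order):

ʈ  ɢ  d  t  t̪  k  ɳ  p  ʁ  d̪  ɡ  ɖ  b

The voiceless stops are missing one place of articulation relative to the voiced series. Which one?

uvular

bilabial: voiceless /p/, voiced /b/.
dental: voiceless /t̪/, voiced /d̪/.
alveolar: voiceless /t/, voiced /d/.
retroflex: voiceless /ʈ/, voiced /ɖ/.
velar: voiceless /k/, voiced /ɡ/.
uvular: voiceless —, voiced /ɢ/.
Every place of articulation has a voiceless member except uvular, where /q/ would be expected.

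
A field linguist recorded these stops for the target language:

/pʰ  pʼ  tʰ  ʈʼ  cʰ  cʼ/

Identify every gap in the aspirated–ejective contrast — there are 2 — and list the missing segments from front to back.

bilabial: aspirated /pʰ/, ejective /pʼ/.
alveolar: aspirated /tʰ/, ejective —.
retroflex: aspirated —, ejective /ʈʼ/.
palatal: aspirated /cʰ/, ejective /cʼ/.
Gaps, from front to back: alveolar lacks ejective (/tʼ/); retroflex lacks aspirated (/ʈʰ/).

/tʼ/, /ʈʰ/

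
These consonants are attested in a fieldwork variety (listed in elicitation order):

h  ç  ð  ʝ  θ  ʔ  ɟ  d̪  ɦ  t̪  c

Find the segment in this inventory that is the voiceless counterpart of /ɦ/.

/h/

/ɦ/ is a voiced glottal fricative.
The voiceless counterpart is a voiceless glottal fricative — in this inventory, /h/.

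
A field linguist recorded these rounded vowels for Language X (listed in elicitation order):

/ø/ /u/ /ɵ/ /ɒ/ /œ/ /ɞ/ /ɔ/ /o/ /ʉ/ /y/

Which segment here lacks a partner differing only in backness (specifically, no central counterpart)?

/ɒ/

High: /y/ ~ /ʉ/ ~ /u/
High-mid: /ø/ ~ /ɵ/ ~ /o/
Low-mid: /œ/ ~ /ɞ/ ~ /ɔ/
Low: only /ɒ/ (back); no central partner.
So /ɒ/ is the unpaired segment.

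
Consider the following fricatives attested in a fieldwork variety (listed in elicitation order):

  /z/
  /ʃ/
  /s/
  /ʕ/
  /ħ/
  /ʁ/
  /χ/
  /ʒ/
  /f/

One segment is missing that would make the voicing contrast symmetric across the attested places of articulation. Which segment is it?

labiodental: voiceless /f/, voiced —.
alveolar: voiceless /s/, voiced /z/.
postalveolar: voiceless /ʃ/, voiced /ʒ/.
uvular: voiceless /χ/, voiced /ʁ/.
pharyngeal: voiceless /ħ/, voiced /ʕ/.
The labiodental row has no voiced member, so the gap is the voiced labiodental fricative /v/.

/v/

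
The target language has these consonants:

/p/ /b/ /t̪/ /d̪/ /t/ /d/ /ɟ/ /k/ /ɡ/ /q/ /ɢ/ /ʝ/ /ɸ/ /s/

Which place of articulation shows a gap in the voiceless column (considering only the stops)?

bilabial: voiceless /p/, voiced /b/.
dental: voiceless /t̪/, voiced /d̪/.
alveolar: voiceless /t/, voiced /d/.
palatal: voiceless —, voiced /ɟ/.
velar: voiceless /k/, voiced /ɡ/.
uvular: voiceless /q/, voiced /ɢ/.
Every place of articulation has a voiceless member except palatal, where /c/ would be expected.

palatal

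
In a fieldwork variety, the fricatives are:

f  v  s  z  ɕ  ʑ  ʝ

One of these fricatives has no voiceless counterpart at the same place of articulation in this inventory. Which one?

/ʝ/

Labiodental: /f/ ~ /v/
Alveolar: /s/ ~ /z/
Alveolo-palatal: /ɕ/ ~ /ʑ/
Palatal: only /ʝ/ (voiced); no voiceless partner.
So /ʝ/ is the unpaired segment.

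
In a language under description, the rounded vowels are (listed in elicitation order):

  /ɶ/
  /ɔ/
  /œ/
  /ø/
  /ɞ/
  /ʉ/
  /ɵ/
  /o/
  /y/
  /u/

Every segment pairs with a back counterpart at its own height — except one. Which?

High: /y/ ~ /ʉ/ ~ /u/
High-mid: /ø/ ~ /ɵ/ ~ /o/
Low-mid: /œ/ ~ /ɞ/ ~ /ɔ/
Low: only /ɶ/ (front); no back partner.
So /ɶ/ is the unpaired segment.

/ɶ/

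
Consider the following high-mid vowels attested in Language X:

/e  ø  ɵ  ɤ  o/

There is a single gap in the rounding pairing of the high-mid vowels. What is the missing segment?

/ɘ/

backness          unrounded  rounded 
front             e         ø       
central           —         ɵ       
back              ɤ         o       
The central row has no unrounded member, so the gap is the central unrounded vowel /ɘ/.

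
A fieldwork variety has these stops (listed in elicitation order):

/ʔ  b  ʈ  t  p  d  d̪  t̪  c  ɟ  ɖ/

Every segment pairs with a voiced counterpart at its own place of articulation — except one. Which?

/ʔ/

Bilabial: /p/ ~ /b/
Dental: /t̪/ ~ /d̪/
Alveolar: /t/ ~ /d/
Retroflex: /ʈ/ ~ /ɖ/
Palatal: /c/ ~ /ɟ/
Glottal: only /ʔ/ (voiceless); no voiced partner.
So /ʔ/ is the unpaired segment.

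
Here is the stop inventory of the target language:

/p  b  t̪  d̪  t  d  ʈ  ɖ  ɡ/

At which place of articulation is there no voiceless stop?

velar

place of articulation  voiceless  voiced  
bilabial          p         b       
dental            t̪        d̪      
alveolar          t         d       
retroflex         ʈ         ɖ       
velar             —         ɡ       
Every place of articulation has a voiceless member except velar, where /k/ would be expected.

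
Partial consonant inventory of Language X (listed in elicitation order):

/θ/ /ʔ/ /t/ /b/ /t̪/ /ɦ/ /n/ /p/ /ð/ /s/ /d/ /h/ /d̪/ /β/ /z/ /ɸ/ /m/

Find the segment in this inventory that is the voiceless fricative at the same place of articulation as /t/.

/t/ is a voiceless alveolar stop.
The voiceless fricative at the same place is a voiceless alveolar fricative — in this inventory, /s/.

/s/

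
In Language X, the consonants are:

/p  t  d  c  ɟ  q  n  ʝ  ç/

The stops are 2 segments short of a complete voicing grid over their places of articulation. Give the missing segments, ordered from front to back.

/b/, /ɢ/

Voiceless: /p/ (bilabial), /t/ (alveolar), /c/ (palatal), /q/ (uvular).
Voiced: /d/ (alveolar), /ɟ/ (palatal).
Gaps, from front to back: bilabial lacks voiced (/b/); uvular lacks voiced (/ɢ/).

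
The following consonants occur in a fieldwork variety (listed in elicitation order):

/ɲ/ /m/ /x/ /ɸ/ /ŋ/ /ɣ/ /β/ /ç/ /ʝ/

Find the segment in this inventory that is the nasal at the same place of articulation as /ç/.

/ɲ/

/ç/ is a voiceless palatal fricative.
The nasal at the same place is a palatal nasal — in this inventory, /ɲ/.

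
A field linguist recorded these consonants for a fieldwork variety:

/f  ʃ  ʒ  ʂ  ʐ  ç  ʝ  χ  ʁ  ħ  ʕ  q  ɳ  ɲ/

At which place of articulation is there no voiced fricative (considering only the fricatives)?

labiodental

labiodental: voiceless /f/, voiced —.
postalveolar: voiceless /ʃ/, voiced /ʒ/.
retroflex: voiceless /ʂ/, voiced /ʐ/.
palatal: voiceless /ç/, voiced /ʝ/.
uvular: voiceless /χ/, voiced /ʁ/.
pharyngeal: voiceless /ħ/, voiced /ʕ/.
Every place of articulation has a voiced member except labiodental, where /v/ would be expected.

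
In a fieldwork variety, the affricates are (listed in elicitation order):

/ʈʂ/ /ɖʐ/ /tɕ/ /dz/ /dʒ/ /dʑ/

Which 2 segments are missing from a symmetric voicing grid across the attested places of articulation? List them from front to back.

/ts/, /tʃ/

Voiceless: /ʈʂ/ (retroflex), /tɕ/ (alveolo-palatal).
Voiced: /dz/ (alveolar), /dʒ/ (postalveolar), /ɖʐ/ (retroflex), /dʑ/ (alveolo-palatal).
Gaps, from front to back: alveolar lacks voiceless (/ts/); postalveolar lacks voiceless (/tʃ/).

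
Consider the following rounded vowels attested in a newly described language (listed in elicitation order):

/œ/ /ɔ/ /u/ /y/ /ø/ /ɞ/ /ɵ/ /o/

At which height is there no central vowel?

Front: /y/ (high), /ø/ (high-mid), /œ/ (low-mid).
Central: /ɵ/ (high-mid), /ɞ/ (low-mid).
Back: /u/ (high), /o/ (high-mid), /ɔ/ (low-mid).
Every height has a central member except high, where /ʉ/ would be expected.

high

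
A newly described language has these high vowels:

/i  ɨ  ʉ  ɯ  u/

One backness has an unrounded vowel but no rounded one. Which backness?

front: unrounded /i/, rounded —.
central: unrounded /ɨ/, rounded /ʉ/.
back: unrounded /ɯ/, rounded /u/.
Every backness has a rounded member except front, where /y/ would be expected.

front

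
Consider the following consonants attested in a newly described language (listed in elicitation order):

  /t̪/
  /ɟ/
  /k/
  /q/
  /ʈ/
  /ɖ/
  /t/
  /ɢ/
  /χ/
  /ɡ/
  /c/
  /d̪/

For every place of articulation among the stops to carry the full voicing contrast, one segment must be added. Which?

place of articulation  voiceless  voiced  
dental            t̪        d̪      
alveolar          t         —       
retroflex         ʈ         ɖ       
palatal           c         ɟ       
velar             k         ɡ       
uvular            q         ɢ       
The alveolar row has no voiced member, so the gap is the voiced alveolar stop /d/.

/d/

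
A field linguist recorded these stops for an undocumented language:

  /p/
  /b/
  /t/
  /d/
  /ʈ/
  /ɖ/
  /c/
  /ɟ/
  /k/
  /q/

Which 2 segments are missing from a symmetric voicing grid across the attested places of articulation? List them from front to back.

/ɡ/, /ɢ/

Voiceless: /p/ (bilabial), /t/ (alveolar), /ʈ/ (retroflex), /c/ (palatal), /k/ (velar), /q/ (uvular).
Voiced: /b/ (bilabial), /d/ (alveolar), /ɖ/ (retroflex), /ɟ/ (palatal).
Gaps, from front to back: velar lacks voiced (/ɡ/); uvular lacks voiced (/ɢ/).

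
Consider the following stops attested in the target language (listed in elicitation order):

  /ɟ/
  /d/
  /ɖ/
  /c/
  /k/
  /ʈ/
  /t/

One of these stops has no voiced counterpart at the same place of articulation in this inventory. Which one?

/k/

Alveolar: /t/ ~ /d/
Retroflex: /ʈ/ ~ /ɖ/
Palatal: /c/ ~ /ɟ/
Velar: only /k/ (voiceless); no voiced partner.
So /k/ is the unpaired segment.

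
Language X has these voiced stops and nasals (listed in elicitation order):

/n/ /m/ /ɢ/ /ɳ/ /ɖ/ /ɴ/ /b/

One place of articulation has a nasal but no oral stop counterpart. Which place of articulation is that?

alveolar

Oral stop: /b/ (bilabial), /ɖ/ (retroflex), /ɢ/ (uvular).
Nasal: /m/ (bilabial), /n/ (alveolar), /ɳ/ (retroflex), /ɴ/ (uvular).
Every place of articulation has an oral stop member except alveolar, where /d/ would be expected.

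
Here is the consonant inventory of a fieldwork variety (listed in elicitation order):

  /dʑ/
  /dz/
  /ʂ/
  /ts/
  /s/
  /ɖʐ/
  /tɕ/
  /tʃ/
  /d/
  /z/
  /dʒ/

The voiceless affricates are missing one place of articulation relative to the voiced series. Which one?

retroflex

alveolar: voiceless /ts/, voiced /dz/.
postalveolar: voiceless /tʃ/, voiced /dʒ/.
retroflex: voiceless —, voiced /ɖʐ/.
alveolo-palatal: voiceless /tɕ/, voiced /dʑ/.
Every place of articulation has a voiceless member except retroflex, where /ʈʂ/ would be expected.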